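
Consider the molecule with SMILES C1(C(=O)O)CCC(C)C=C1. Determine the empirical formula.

C4H6O

Atom tally by fragment:
  cyclohexene ring core → C:6 H:10
  (− 2 ring H displaced by substituents)
  + COOH → C:1 H:1 O:2
  + CH3 → C:1 H:3
Element totals:
  C: 8
  H: 12
  O: 2
Molecular formula: C8H12O2.
gcd of subscripts = 2; dividing each by 2:
  C: 8/2 = 4
  H: 12/2 = 6
  O: 2/2 = 1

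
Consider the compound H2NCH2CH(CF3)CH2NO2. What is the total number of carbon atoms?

Atom tally by fragment:
  H2NCH2 → C:1 H:4 N:1
  CH(CF3) → C:2 H:1 F:3
  CH2NO2 → C:1 H:2 N:1 O:2
Element totals:
  C: 4
  H: 7
  F: 3
  N: 2
  O: 2

4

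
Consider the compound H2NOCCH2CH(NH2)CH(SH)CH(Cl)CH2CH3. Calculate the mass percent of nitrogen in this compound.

13.29%

Element totals:
  C: 7
  H: 15
  Cl: 1
  N: 2
  O: 1
  S: 1
Molecular formula: C7H15ClN2OS.
Molar mass = 210.720 g/mol.
Mass from N: 2 × 14.007 = 28.014 g/mol.
%N = 28.014 / 210.720 × 100 = 13.29%.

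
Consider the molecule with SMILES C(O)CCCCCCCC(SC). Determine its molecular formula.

Atom tally by fragment:
  HOCH2 → C:1 H:3 O:1
  CH2 → C:1 H:2
  CH2 → C:1 H:2
  CH2 → C:1 H:2
  CH2 → C:1 H:2
  CH2 → C:1 H:2
  CH2 → C:1 H:2
  CH2 → C:1 H:2
  CH2SCH3 → C:2 H:5 S:1
Element totals:
  C: 10
  H: 22
  O: 1
  S: 1

C10H22OS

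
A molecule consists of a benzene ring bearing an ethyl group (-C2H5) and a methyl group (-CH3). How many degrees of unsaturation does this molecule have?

Atom tally by fragment:
  benzene ring core → C:6 H:6
  (− 2 ring H displaced by substituents)
  + C2H5 → C:2 H:5
  + CH3 → C:1 H:3
Element totals:
  C: 9
  H: 12
Molecular formula: C9H12.
DoU = (2C + 2 + N − H − X) / 2 = (2·9 + 2 + 0 − 12 − 0) / 2 = 4.

4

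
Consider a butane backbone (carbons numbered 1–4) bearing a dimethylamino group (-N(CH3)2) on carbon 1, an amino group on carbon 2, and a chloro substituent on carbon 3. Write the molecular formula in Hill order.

C6H15ClN2

Atom tally by fragment:
  (CH3)2NCH2 → C:3 H:8 N:1
  CH(NH2) → C:1 H:3 N:1
  CH(Cl) → C:1 H:1 Cl:1
  CH3 → C:1 H:3
Element totals:
  C: 6
  H: 15
  Cl: 1
  N: 2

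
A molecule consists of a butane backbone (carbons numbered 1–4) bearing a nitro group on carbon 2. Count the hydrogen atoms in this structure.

Atom tally by fragment:
  CH3 → C:1 H:3
  CH(NO2) → C:1 H:1 N:1 O:2
  CH2 → C:1 H:2
  CH3 → C:1 H:3
Element totals:
  C: 4
  H: 9
  N: 1
  O: 2

9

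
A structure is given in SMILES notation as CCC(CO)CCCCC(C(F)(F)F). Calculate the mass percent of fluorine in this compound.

26.85%

Atom tally by fragment:
  CH3 → C:1 H:3
  CH2 → C:1 H:2
  CH(CH2OH) → C:2 H:4 O:1
  CH2 → C:1 H:2
  CH2 → C:1 H:2
  CH2 → C:1 H:2
  CH2 → C:1 H:2
  CH2CF3 → C:2 H:2 F:3
Element totals:
  C: 10
  H: 19
  F: 3
  O: 1
Molecular formula: C10H19F3O.
Molar mass = 212.255 g/mol.
Mass from F: 3 × 18.998 = 56.994 g/mol.
%F = 56.994 / 212.255 × 100 = 26.85%.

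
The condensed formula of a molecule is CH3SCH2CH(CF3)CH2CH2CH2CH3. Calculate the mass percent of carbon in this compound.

Element totals:
  C: 8
  H: 15
  F: 3
  S: 1
Molecular formula: C8H15F3S.
Molar mass = 200.262 g/mol.
Mass from C: 8 × 12.011 = 96.088 g/mol.
%C = 96.088 / 200.262 × 100 = 47.98%.

47.98%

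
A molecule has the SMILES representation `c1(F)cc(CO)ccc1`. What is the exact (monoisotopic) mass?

126.0481

Atom tally by fragment:
  benzene ring core → C:6 H:6
  (− 2 ring H displaced by substituents)
  + F → F:1
  + CH2OH → C:1 H:3 O:1
Element totals:
  C: 7
  H: 7
  F: 1
  O: 1
Molecular formula: C7H7FO.
  M = 7(12.0) + 7(1.007825) + 18.998403 + 15.994915
    = 84.000000 + 7.054775 + 18.998403 + 15.994915 = 126.048093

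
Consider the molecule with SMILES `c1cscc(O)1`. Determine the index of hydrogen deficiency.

Atom tally by fragment:
  thiophene ring core → C:4 H:4 S:1
  (− 1 ring H displaced by substituents)
  + OH → O:1 H:1
Element totals:
  C: 4
  H: 4
  O: 1
  S: 1
Molecular formula: C4H4OS.
DoU = (2C + 2 + N − H − X) / 2 = (2·4 + 2 + 0 − 4 − 0) / 2 = 3.

3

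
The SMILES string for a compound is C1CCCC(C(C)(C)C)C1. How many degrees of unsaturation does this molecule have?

1

Atom tally by fragment:
  cyclohexane ring core → C:6 H:12
  (− 1 ring H displaced by substituents)
  + C(CH3)3 → C:4 H:9
Element totals:
  C: 10
  H: 20
Molecular formula: C10H20.
DoU = (2C + 2 + N − H − X) / 2 = (2·10 + 2 + 0 − 20 − 0) / 2 = 1.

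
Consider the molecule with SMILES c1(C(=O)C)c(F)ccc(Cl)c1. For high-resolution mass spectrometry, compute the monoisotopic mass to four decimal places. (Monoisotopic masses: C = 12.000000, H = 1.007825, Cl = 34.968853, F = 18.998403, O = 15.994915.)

Atom tally by fragment:
  benzene ring core → C:6 H:6
  (− 3 ring H displaced by substituents)
  + COCH3 → C:2 H:3 O:1
  + F → F:1
  + Cl → Cl:1
Element totals:
  C: 8
  H: 6
  Cl: 1
  F: 1
  O: 1
Molecular formula: C8H6ClFO.
  M = 8(12.0) + 6(1.007825) + 34.968853 + 18.998403 + 15.994915
    = 96.000000 + 6.046950 + 34.968853 + 18.998403 + 15.994915 = 172.009121

172.0091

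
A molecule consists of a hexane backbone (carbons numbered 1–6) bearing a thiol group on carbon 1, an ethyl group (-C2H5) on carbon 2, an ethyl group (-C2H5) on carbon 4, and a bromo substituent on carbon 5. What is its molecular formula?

C10H21BrS

Atom tally by fragment:
  HSCH2 → C:1 H:3 S:1
  CH(C2H5) → C:3 H:6
  CH2 → C:1 H:2
  CH(C2H5) → C:3 H:6
  CH(Br) → C:1 H:1 Br:1
  CH3 → C:1 H:3
Element totals:
  C: 10
  H: 21
  Br: 1
  S: 1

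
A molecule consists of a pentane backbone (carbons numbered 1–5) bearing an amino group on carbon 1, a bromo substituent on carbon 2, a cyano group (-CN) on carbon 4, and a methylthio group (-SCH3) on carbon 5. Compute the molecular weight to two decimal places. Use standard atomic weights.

237.16 g/mol

Atom tally by fragment:
  H2NCH2 → C:1 H:4 N:1
  CH(Br) → C:1 H:1 Br:1
  CH2 → C:1 H:2
  CH(CN) → C:2 H:1 N:1
  CH2SCH3 → C:2 H:5 S:1
Element totals:
  C: 7
  H: 13
  Br: 1
  N: 2
  S: 1
Molecular formula: C7H13BrN2S.
  M = 7(12.011) + 13(1.008) + 79.904 + 2(14.007) + 32.06
    = 84.077 + 13.104 + 79.904 + 28.014 + 32.060 = 237.159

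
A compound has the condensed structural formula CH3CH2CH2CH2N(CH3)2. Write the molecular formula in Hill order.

Atom tally by fragment:
  CH3 → C:1 H:3
  CH2 → C:1 H:2
  CH2 → C:1 H:2
  CH2N(CH3)2 → C:3 H:8 N:1
Element totals:
  C: 6
  H: 15
  N: 1

C6H15N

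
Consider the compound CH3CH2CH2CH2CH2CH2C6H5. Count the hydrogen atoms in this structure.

Atom tally by fragment:
  CH3 → C:1 H:3
  CH2 → C:1 H:2
  CH2 → C:1 H:2
  CH2 → C:1 H:2
  CH2 → C:1 H:2
  CH2C6H5 → C:7 H:7
Element totals:
  C: 12
  H: 18

18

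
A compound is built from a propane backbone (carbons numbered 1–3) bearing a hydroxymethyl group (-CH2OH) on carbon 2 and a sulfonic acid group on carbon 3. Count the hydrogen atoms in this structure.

10

Atom tally by fragment:
  CH3 → C:1 H:3
  CH(CH2OH) → C:2 H:4 O:1
  CH2SO3H → C:1 H:3 S:1 O:3
Element totals:
  C: 4
  H: 10
  O: 4
  S: 1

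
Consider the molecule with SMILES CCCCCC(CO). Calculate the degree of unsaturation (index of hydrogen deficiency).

Atom tally by fragment:
  CH3 → C:1 H:3
  CH2 → C:1 H:2
  CH2 → C:1 H:2
  CH2 → C:1 H:2
  CH2 → C:1 H:2
  CH2CH2OH → C:2 H:5 O:1
Element totals:
  C: 7
  H: 16
  O: 1
Molecular formula: C7H16O.
DoU = (2C + 2 + N − H − X) / 2 = (2·7 + 2 + 0 − 16 − 0) / 2 = 0.

0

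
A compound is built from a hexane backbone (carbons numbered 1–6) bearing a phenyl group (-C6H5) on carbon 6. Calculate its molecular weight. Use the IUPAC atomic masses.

162.28 g/mol

Atom tally by fragment:
  CH3 → C:1 H:3
  CH2 → C:1 H:2
  CH2 → C:1 H:2
  CH2 → C:1 H:2
  CH2 → C:1 H:2
  CH2C6H5 → C:7 H:7
Element totals:
  C: 12
  H: 18
Molecular formula: C12H18.
  M = 12(12.011) + 18(1.008)
    = 144.132 + 18.144 = 162.276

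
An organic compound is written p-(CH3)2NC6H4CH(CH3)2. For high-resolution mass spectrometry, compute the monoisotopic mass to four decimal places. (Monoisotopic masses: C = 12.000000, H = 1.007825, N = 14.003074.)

Atom tally by fragment:
  benzene ring core → C:6 H:6
  (− 2 ring H displaced by substituents)
  + N(CH3)2 → N:1 C:2 H:6
  + CH(CH3)2 → C:3 H:7
Element totals:
  C: 11
  H: 17
  N: 1
Molecular formula: C11H17N.
  M = 11(12.0) + 17(1.007825) + 14.003074
    = 132.000000 + 17.133025 + 14.003074 = 163.136099

163.1361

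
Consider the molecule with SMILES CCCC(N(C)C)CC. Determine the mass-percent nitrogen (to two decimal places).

10.84%

Atom tally by fragment:
  CH3 → C:1 H:3
  CH2 → C:1 H:2
  CH2 → C:1 H:2
  CH(N(CH3)2) → C:3 H:7 N:1
  CH2 → C:1 H:2
  CH3 → C:1 H:3
Element totals:
  C: 8
  H: 19
  N: 1
Molecular formula: C8H19N.
Molar mass = 129.247 g/mol.
Mass from N: 1 × 14.007 = 14.007 g/mol.
%N = 14.007 / 129.247 × 100 = 10.84%.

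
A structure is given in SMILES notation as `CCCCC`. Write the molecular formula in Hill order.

C5H12

Atom tally by fragment:
  CH3 → C:1 H:3
  CH2 → C:1 H:2
  CH2 → C:1 H:2
  CH2 → C:1 H:2
  CH3 → C:1 H:3
Element totals:
  C: 5
  H: 12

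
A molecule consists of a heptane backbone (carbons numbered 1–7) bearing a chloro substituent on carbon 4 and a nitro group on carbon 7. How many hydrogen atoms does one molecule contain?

Atom tally by fragment:
  CH3 → C:1 H:3
  CH2 → C:1 H:2
  CH2 → C:1 H:2
  CH(Cl) → C:1 H:1 Cl:1
  CH2 → C:1 H:2
  CH2 → C:1 H:2
  CH2NO2 → C:1 H:2 N:1 O:2
Element totals:
  C: 7
  H: 14
  Cl: 1
  N: 1
  O: 2

14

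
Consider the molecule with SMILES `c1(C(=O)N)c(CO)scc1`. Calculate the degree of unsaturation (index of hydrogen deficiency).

Atom tally by fragment:
  thiophene ring core → C:4 H:4 S:1
  (− 2 ring H displaced by substituents)
  + CONH2 → C:1 H:2 O:1 N:1
  + CH2OH → C:1 H:3 O:1
Element totals:
  C: 6
  H: 7
  N: 1
  O: 2
  S: 1
Molecular formula: C6H7NO2S.
DoU = (2C + 2 + N − H − X) / 2 = (2·6 + 2 + 1 − 7 − 0) / 2 = 4.

4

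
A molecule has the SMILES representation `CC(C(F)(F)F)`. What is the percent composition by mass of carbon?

36.74%

Atom tally by fragment:
  CH3 → C:1 H:3
  CH2CF3 → C:2 H:2 F:3
Element totals:
  C: 3
  H: 5
  F: 3
Molecular formula: C3H5F3.
Molar mass = 98.067 g/mol.
Mass from C: 3 × 12.011 = 36.033 g/mol.
%C = 36.033 / 98.067 × 100 = 36.74%.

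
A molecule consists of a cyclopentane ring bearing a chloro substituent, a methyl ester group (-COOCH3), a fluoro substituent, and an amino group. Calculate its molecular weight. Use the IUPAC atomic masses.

Atom tally by fragment:
  cyclopentane ring core → C:5 H:10
  (− 4 ring H displaced by substituents)
  + Cl → Cl:1
  + COOCH3 → C:2 H:3 O:2
  + F → F:1
  + NH2 → N:1 H:2
Element totals:
  C: 7
  H: 11
  Cl: 1
  F: 1
  N: 1
  O: 2
Molecular formula: C7H11ClFNO2.
  M = 7(12.011) + 11(1.008) + 35.45 + 18.998 + 14.007 + 2(15.999)
    = 84.077 + 11.088 + 35.450 + 18.998 + 14.007 + 31.998 = 195.618

195.62 g/mol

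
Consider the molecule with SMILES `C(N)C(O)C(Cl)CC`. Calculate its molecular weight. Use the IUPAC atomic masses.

137.61 g/mol

Atom tally by fragment:
  H2NCH2 → C:1 H:4 N:1
  CH(OH) → C:1 H:2 O:1
  CH(Cl) → C:1 H:1 Cl:1
  CH2 → C:1 H:2
  CH3 → C:1 H:3
Element totals:
  C: 5
  H: 12
  Cl: 1
  N: 1
  O: 1
Molecular formula: C5H12ClNO.
  M = 5(12.011) + 12(1.008) + 35.45 + 14.007 + 15.999
    = 60.055 + 12.096 + 35.450 + 14.007 + 15.999 = 137.607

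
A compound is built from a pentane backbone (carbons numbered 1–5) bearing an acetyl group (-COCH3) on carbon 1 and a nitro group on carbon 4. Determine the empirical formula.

C7H13NO3

Atom tally by fragment:
  CH3COCH2 → C:3 H:5 O:1
  CH2 → C:1 H:2
  CH2 → C:1 H:2
  CH(NO2) → C:1 H:1 N:1 O:2
  CH3 → C:1 H:3
Element totals:
  C: 7
  H: 13
  N: 1
  O: 3
Molecular formula: C7H13NO3.
gcd of subscripts (7, 13, 1, 3) = 1, so the empirical formula equals the molecular formula.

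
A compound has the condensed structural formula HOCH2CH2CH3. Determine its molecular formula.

Element totals:
  C: 3
  H: 8
  O: 1

C3H8O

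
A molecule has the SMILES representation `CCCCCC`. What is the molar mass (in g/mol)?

Atom tally by fragment:
  CH3 → C:1 H:3
  CH2 → C:1 H:2
  CH2 → C:1 H:2
  CH2 → C:1 H:2
  CH2 → C:1 H:2
  CH3 → C:1 H:3
Element totals:
  C: 6
  H: 14
Molecular formula: C6H14.
  M = 6(12.011) + 14(1.008)
    = 72.066 + 14.112 = 86.178

86.18 g/mol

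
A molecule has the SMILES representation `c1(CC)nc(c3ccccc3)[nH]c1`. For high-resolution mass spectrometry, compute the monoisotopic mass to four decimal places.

172.1000

Atom tally by fragment:
  imidazole ring core → C:3 H:4 N:2
  (− 2 ring H displaced by substituents)
  + C2H5 → C:2 H:5
  + C6H5 → C:6 H:5
Element totals:
  C: 11
  H: 12
  N: 2
Molecular formula: C11H12N2.
  M = 11(12.0) + 12(1.007825) + 2(14.003074)
    = 132.000000 + 12.093900 + 28.006148 = 172.100048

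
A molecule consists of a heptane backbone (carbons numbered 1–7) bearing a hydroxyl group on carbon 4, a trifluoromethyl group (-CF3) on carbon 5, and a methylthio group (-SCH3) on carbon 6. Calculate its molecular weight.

Atom tally by fragment:
  CH3 → C:1 H:3
  CH2 → C:1 H:2
  CH2 → C:1 H:2
  CH(OH) → C:1 H:2 O:1
  CH(CF3) → C:2 H:1 F:3
  CH(SCH3) → C:2 H:4 S:1
  CH3 → C:1 H:3
Element totals:
  C: 9
  H: 17
  F: 3
  O: 1
  S: 1
Molecular formula: C9H17F3OS.
  M = 9(12.011) + 17(1.008) + 3(18.998) + 15.999 + 32.06
    = 108.099 + 17.136 + 56.994 + 15.999 + 32.060 = 230.288

230.29 g/mol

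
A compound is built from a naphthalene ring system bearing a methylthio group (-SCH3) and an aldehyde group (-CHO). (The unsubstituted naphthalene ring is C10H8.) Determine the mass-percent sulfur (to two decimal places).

15.85%

Atom tally by fragment:
  naphthalene ring system core → C:10 H:8
  (− 2 ring H displaced by substituents)
  + SCH3 → C:1 H:3 S:1
  + CHO → C:1 H:1 O:1
Element totals:
  C: 12
  H: 10
  O: 1
  S: 1
Molecular formula: C12H10OS.
Molar mass = 202.271 g/mol.
Mass from S: 1 × 32.06 = 32.060 g/mol.
%S = 32.060 / 202.271 × 100 = 15.85%.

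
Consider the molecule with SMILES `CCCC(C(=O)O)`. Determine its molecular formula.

Atom tally by fragment:
  CH3 → C:1 H:3
  CH2 → C:1 H:2
  CH2 → C:1 H:2
  CH2COOH → C:2 H:3 O:2
Element totals:
  C: 5
  H: 10
  O: 2

C5H10O2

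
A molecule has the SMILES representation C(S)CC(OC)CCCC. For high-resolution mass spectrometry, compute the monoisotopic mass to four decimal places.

Atom tally by fragment:
  HSCH2 → C:1 H:3 S:1
  CH2 → C:1 H:2
  CH(OCH3) → C:2 H:4 O:1
  CH2 → C:1 H:2
  CH2 → C:1 H:2
  CH2 → C:1 H:2
  CH3 → C:1 H:3
Element totals:
  C: 8
  H: 18
  O: 1
  S: 1
Molecular formula: C8H18OS.
  M = 8(12.0) + 18(1.007825) + 15.994915 + 31.972071
    = 96.000000 + 18.140850 + 15.994915 + 31.972071 = 162.107836

162.1078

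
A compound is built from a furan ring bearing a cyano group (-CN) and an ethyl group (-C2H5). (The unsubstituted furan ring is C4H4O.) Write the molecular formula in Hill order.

C7H7NO

Atom tally by fragment:
  furan ring core → C:4 H:4 O:1
  (− 2 ring H displaced by substituents)
  + CN → C:1 N:1
  + C2H5 → C:2 H:5
Element totals:
  C: 7
  H: 7
  N: 1
  O: 1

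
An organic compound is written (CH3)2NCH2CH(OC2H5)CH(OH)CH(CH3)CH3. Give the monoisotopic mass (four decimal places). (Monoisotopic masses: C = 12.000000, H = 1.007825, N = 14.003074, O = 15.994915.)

189.1729

Element totals:
  C: 10
  H: 23
  N: 1
  O: 2
Molecular formula: C10H23NO2.
  M = 10(12.0) + 23(1.007825) + 14.003074 + 2(15.994915)
    = 120.000000 + 23.179975 + 14.003074 + 31.989830 = 189.172879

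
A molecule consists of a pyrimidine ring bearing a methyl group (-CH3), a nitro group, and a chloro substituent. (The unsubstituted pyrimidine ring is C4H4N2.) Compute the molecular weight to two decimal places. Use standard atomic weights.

173.56 g/mol

Atom tally by fragment:
  pyrimidine ring core → C:4 H:4 N:2
  (− 3 ring H displaced by substituents)
  + CH3 → C:1 H:3
  + NO2 → N:1 O:2
  + Cl → Cl:1
Element totals:
  C: 5
  H: 4
  Cl: 1
  N: 3
  O: 2
Molecular formula: C5H4ClN3O2.
  M = 5(12.011) + 4(1.008) + 35.45 + 3(14.007) + 2(15.999)
    = 60.055 + 4.032 + 35.450 + 42.021 + 31.998 = 173.556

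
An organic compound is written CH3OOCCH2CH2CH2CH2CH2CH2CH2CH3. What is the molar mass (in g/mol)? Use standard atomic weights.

Atom tally by fragment:
  CH3OOCCH2 → C:3 H:5 O:2
  CH2 → C:1 H:2
  CH2 → C:1 H:2
  CH2 → C:1 H:2
  CH2 → C:1 H:2
  CH2 → C:1 H:2
  CH2 → C:1 H:2
  CH3 → C:1 H:3
Element totals:
  C: 10
  H: 20
  O: 2
Molecular formula: C10H20O2.
  M = 10(12.011) + 20(1.008) + 2(15.999)
    = 120.110 + 20.160 + 31.998 = 172.268

172.27 g/mol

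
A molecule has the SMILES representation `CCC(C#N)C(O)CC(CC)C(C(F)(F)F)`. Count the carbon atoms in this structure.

11

Atom tally by fragment:
  CH3 → C:1 H:3
  CH2 → C:1 H:2
  CH(CN) → C:2 H:1 N:1
  CH(OH) → C:1 H:2 O:1
  CH2 → C:1 H:2
  CH(C2H5) → C:3 H:6
  CH2CF3 → C:2 H:2 F:3
Element totals:
  C: 11
  H: 18
  F: 3
  N: 1
  O: 1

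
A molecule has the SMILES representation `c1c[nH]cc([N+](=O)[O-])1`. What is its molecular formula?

Atom tally by fragment:
  pyrrole ring core → C:4 H:5 N:1
  (− 1 ring H displaced by substituents)
  + NO2 → N:1 O:2
Element totals:
  C: 4
  H: 4
  N: 2
  O: 2

C4H4N2O2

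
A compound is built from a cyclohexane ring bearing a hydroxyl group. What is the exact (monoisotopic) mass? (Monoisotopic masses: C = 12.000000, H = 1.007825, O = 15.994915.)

Atom tally by fragment:
  cyclohexane ring core → C:6 H:12
  (− 1 ring H displaced by substituents)
  + OH → O:1 H:1
Element totals:
  C: 6
  H: 12
  O: 1
Molecular formula: C6H12O.
  M = 6(12.0) + 12(1.007825) + 15.994915
    = 72.000000 + 12.093900 + 15.994915 = 100.088815

100.0888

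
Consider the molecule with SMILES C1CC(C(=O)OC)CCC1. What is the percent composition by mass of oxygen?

Atom tally by fragment:
  cyclohexane ring core → C:6 H:12
  (− 1 ring H displaced by substituents)
  + COOCH3 → C:2 H:3 O:2
Element totals:
  C: 8
  H: 14
  O: 2
Molecular formula: C8H14O2.
Molar mass = 142.198 g/mol.
Mass from O: 2 × 15.999 = 31.998 g/mol.
%O = 31.998 / 142.198 × 100 = 22.50%.

22.50%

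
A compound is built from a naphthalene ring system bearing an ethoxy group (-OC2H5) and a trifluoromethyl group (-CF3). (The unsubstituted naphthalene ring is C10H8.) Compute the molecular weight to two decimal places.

Atom tally by fragment:
  naphthalene ring system core → C:10 H:8
  (− 2 ring H displaced by substituents)
  + OC2H5 → C:2 H:5 O:1
  + CF3 → C:1 F:3
Element totals:
  C: 13
  H: 11
  F: 3
  O: 1
Molecular formula: C13H11F3O.
  M = 13(12.011) + 11(1.008) + 3(18.998) + 15.999
    = 156.143 + 11.088 + 56.994 + 15.999 = 240.224

240.22 g/mol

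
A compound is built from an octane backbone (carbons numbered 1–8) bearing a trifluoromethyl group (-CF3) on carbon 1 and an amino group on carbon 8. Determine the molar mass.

Atom tally by fragment:
  F3CCH2 → C:2 H:2 F:3
  CH2 → C:1 H:2
  CH2 → C:1 H:2
  CH2 → C:1 H:2
  CH2 → C:1 H:2
  CH2 → C:1 H:2
  CH2 → C:1 H:2
  CH2NH2 → C:1 H:4 N:1
Element totals:
  C: 9
  H: 18
  F: 3
  N: 1
Molecular formula: C9H18F3N.
  M = 9(12.011) + 18(1.008) + 3(18.998) + 14.007
    = 108.099 + 18.144 + 56.994 + 14.007 = 197.244

197.24 g/mol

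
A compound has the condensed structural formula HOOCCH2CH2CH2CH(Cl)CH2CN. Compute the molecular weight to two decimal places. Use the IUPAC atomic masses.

175.61 g/mol

Element totals:
  C: 7
  H: 10
  Cl: 1
  N: 1
  O: 2
Molecular formula: C7H10ClNO2.
  M = 7(12.011) + 10(1.008) + 35.45 + 14.007 + 2(15.999)
    = 84.077 + 10.080 + 35.450 + 14.007 + 31.998 = 175.612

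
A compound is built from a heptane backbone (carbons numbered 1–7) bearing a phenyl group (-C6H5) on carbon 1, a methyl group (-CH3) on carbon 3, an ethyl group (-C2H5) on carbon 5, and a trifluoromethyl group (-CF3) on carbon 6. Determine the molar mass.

286.38 g/mol

Atom tally by fragment:
  C6H5CH2 → C:7 H:7
  CH2 → C:1 H:2
  CH(CH3) → C:2 H:4
  CH2 → C:1 H:2
  CH(C2H5) → C:3 H:6
  CH(CF3) → C:2 H:1 F:3
  CH3 → C:1 H:3
Element totals:
  C: 17
  H: 25
  F: 3
Molecular formula: C17H25F3.
  M = 17(12.011) + 25(1.008) + 3(18.998)
    = 204.187 + 25.200 + 56.994 = 286.381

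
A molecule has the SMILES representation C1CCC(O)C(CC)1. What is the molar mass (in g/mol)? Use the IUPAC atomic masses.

Atom tally by fragment:
  cyclopentane ring core → C:5 H:10
  (− 2 ring H displaced by substituents)
  + OH → O:1 H:1
  + C2H5 → C:2 H:5
Element totals:
  C: 7
  H: 14
  O: 1
Molecular formula: C7H14O.
  M = 7(12.011) + 14(1.008) + 15.999
    = 84.077 + 14.112 + 15.999 = 114.188

114.19 g/mol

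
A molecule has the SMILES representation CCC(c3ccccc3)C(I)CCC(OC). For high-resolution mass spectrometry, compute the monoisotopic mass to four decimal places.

332.0637

Atom tally by fragment:
  CH3 → C:1 H:3
  CH2 → C:1 H:2
  CH(C6H5) → C:7 H:6
  CH(I) → C:1 H:1 I:1
  CH2 → C:1 H:2
  CH2 → C:1 H:2
  CH2OCH3 → C:2 H:5 O:1
Element totals:
  C: 14
  H: 21
  I: 1
  O: 1
Molecular formula: C14H21IO.
  M = 14(12.0) + 21(1.007825) + 126.904472 + 15.994915
    = 168.000000 + 21.164325 + 126.904472 + 15.994915 = 332.063712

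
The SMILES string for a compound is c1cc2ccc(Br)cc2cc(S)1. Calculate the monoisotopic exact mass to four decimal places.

237.9452

Atom tally by fragment:
  naphthalene ring system core → C:10 H:8
  (− 2 ring H displaced by substituents)
  + Br → Br:1
  + SH → S:1 H:1
Element totals:
  C: 10
  H: 7
  Br: 1
  S: 1
Molecular formula: C10H7BrS.
  M = 10(12.0) + 7(1.007825) + 78.918338 + 31.972071
    = 120.000000 + 7.054775 + 78.918338 + 31.972071 = 237.945184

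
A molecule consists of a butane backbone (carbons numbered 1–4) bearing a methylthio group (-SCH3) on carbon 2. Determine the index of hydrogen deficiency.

Atom tally by fragment:
  CH3 → C:1 H:3
  CH(SCH3) → C:2 H:4 S:1
  CH2 → C:1 H:2
  CH3 → C:1 H:3
Element totals:
  C: 5
  H: 12
  S: 1
Molecular formula: C5H12S.
DoU = (2C + 2 + N − H − X) / 2 = (2·5 + 2 + 0 − 12 − 0) / 2 = 0.

0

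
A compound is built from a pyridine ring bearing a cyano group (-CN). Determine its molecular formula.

Atom tally by fragment:
  pyridine ring core → C:5 H:5 N:1
  (− 1 ring H displaced by substituents)
  + CN → C:1 N:1
Element totals:
  C: 6
  H: 4
  N: 2

C6H4N2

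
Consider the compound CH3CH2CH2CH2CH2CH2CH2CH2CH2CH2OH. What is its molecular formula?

C10H22O

Atom tally by fragment:
  CH3 → C:1 H:3
  CH2 → C:1 H:2
  CH2 → C:1 H:2
  CH2 → C:1 H:2
  CH2 → C:1 H:2
  CH2 → C:1 H:2
  CH2 → C:1 H:2
  CH2 → C:1 H:2
  CH2 → C:1 H:2
  CH2OH → C:1 H:3 O:1
Element totals:
  C: 10
  H: 22
  O: 1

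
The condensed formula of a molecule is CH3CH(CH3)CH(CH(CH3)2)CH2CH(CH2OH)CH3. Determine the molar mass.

172.31 g/mol

Atom tally by fragment:
  CH3 → C:1 H:3
  CH(CH3) → C:2 H:4
  CH(CH(CH3)2) → C:4 H:8
  CH2 → C:1 H:2
  CH(CH2OH) → C:2 H:4 O:1
  CH3 → C:1 H:3
Element totals:
  C: 11
  H: 24
  O: 1
Molecular formula: C11H24O.
  M = 11(12.011) + 24(1.008) + 15.999
    = 132.121 + 24.192 + 15.999 = 172.312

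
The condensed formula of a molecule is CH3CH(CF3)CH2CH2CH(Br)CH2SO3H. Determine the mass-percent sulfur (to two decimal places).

10.24%

Element totals:
  C: 7
  H: 12
  Br: 1
  F: 3
  O: 3
  S: 1
Molecular formula: C7H12BrF3O3S.
Molar mass = 313.128 g/mol.
Mass from S: 1 × 32.06 = 32.060 g/mol.
%S = 32.060 / 313.128 × 100 = 10.24%.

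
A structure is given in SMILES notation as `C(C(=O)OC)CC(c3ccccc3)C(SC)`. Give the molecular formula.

Atom tally by fragment:
  CH3OOCCH2 → C:3 H:5 O:2
  CH2 → C:1 H:2
  CH(C6H5) → C:7 H:6
  CH2SCH3 → C:2 H:5 S:1
Element totals:
  C: 13
  H: 18
  O: 2
  S: 1

C13H18O2S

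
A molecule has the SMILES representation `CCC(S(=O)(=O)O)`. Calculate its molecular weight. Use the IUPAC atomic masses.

Atom tally by fragment:
  CH3 → C:1 H:3
  CH2 → C:1 H:2
  CH2SO3H → C:1 H:3 S:1 O:3
Element totals:
  C: 3
  H: 8
  O: 3
  S: 1
Molecular formula: C3H8O3S.
  M = 3(12.011) + 8(1.008) + 3(15.999) + 32.06
    = 36.033 + 8.064 + 47.997 + 32.060 = 124.154

124.15 g/mol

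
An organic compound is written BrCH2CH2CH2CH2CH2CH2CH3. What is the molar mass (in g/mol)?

Atom tally by fragment:
  BrCH2 → C:1 H:2 Br:1
  CH2 → C:1 H:2
  CH2 → C:1 H:2
  CH2 → C:1 H:2
  CH2 → C:1 H:2
  CH2 → C:1 H:2
  CH3 → C:1 H:3
Element totals:
  C: 7
  H: 15
  Br: 1
Molecular formula: C7H15Br.
  M = 7(12.011) + 15(1.008) + 79.904
    = 84.077 + 15.120 + 79.904 = 179.101

179.10 g/mol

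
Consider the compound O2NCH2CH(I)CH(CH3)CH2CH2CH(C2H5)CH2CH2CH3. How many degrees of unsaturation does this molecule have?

1

Atom tally by fragment:
  O2NCH2 → C:1 H:2 N:1 O:2
  CH(I) → C:1 H:1 I:1
  CH(CH3) → C:2 H:4
  CH2 → C:1 H:2
  CH2 → C:1 H:2
  CH(C2H5) → C:3 H:6
  CH2 → C:1 H:2
  CH2 → C:1 H:2
  CH3 → C:1 H:3
Element totals:
  C: 12
  H: 24
  I: 1
  N: 1
  O: 2
Molecular formula: C12H24INO2.
DoU = (2C + 2 + N − H − X) / 2 = (2·12 + 2 + 1 − 24 − 1) / 2 = 1.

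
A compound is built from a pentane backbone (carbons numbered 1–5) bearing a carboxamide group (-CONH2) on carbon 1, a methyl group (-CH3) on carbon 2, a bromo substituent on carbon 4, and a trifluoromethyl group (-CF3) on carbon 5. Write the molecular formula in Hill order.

C8H13BrF3NO

Atom tally by fragment:
  H2NOCCH2 → C:2 H:4 O:1 N:1
  CH(CH3) → C:2 H:4
  CH2 → C:1 H:2
  CH(Br) → C:1 H:1 Br:1
  CH2CF3 → C:2 H:2 F:3
Element totals:
  C: 8
  H: 13
  Br: 1
  F: 3
  N: 1
  O: 1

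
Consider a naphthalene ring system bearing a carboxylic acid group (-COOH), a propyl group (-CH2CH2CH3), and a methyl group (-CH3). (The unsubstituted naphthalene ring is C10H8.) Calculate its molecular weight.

228.29 g/mol

Atom tally by fragment:
  naphthalene ring system core → C:10 H:8
  (− 3 ring H displaced by substituents)
  + COOH → C:1 H:1 O:2
  + CH2CH2CH3 → C:3 H:7
  + CH3 → C:1 H:3
Element totals:
  C: 15
  H: 16
  O: 2
Molecular formula: C15H16O2.
  M = 15(12.011) + 16(1.008) + 2(15.999)
    = 180.165 + 16.128 + 31.998 = 228.291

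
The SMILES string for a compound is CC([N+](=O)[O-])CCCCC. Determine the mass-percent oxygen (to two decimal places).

22.04%

Atom tally by fragment:
  CH3 → C:1 H:3
  CH(NO2) → C:1 H:1 N:1 O:2
  CH2 → C:1 H:2
  CH2 → C:1 H:2
  CH2 → C:1 H:2
  CH2 → C:1 H:2
  CH3 → C:1 H:3
Element totals:
  C: 7
  H: 15
  N: 1
  O: 2
Molecular formula: C7H15NO2.
Molar mass = 145.202 g/mol.
Mass from O: 2 × 15.999 = 31.998 g/mol.
%O = 31.998 / 145.202 × 100 = 22.04%.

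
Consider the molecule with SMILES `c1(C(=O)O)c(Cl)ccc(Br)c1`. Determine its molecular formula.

C7H4BrClO2

Atom tally by fragment:
  benzene ring core → C:6 H:6
  (− 3 ring H displaced by substituents)
  + COOH → C:1 H:1 O:2
  + Cl → Cl:1
  + Br → Br:1
Element totals:
  C: 7
  H: 4
  Br: 1
  Cl: 1
  O: 2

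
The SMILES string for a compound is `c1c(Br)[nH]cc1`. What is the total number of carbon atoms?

4

Atom tally by fragment:
  pyrrole ring core → C:4 H:5 N:1
  (− 1 ring H displaced by substituents)
  + Br → Br:1
Element totals:
  C: 4
  H: 4
  Br: 1
  N: 1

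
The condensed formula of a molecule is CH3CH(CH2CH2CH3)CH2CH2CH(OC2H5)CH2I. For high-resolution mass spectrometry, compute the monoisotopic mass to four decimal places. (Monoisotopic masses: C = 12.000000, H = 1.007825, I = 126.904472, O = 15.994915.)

Atom tally by fragment:
  CH3 → C:1 H:3
  CH(CH2CH2CH3) → C:4 H:8
  CH2 → C:1 H:2
  CH2 → C:1 H:2
  CH(OC2H5) → C:3 H:6 O:1
  CH2I → C:1 H:2 I:1
Element totals:
  C: 11
  H: 23
  I: 1
  O: 1
Molecular formula: C11H23IO.
  M = 11(12.0) + 23(1.007825) + 126.904472 + 15.994915
    = 132.000000 + 23.179975 + 126.904472 + 15.994915 = 298.079362

298.0794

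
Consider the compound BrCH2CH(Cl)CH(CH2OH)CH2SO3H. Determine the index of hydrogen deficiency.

0

Atom tally by fragment:
  BrCH2 → C:1 H:2 Br:1
  CH(Cl) → C:1 H:1 Cl:1
  CH(CH2OH) → C:2 H:4 O:1
  CH2SO3H → C:1 H:3 S:1 O:3
Element totals:
  C: 5
  H: 10
  Br: 1
  Cl: 1
  O: 4
  S: 1
Molecular formula: C5H10BrClO4S.
DoU = (2C + 2 + N − H − X) / 2 = (2·5 + 2 + 0 − 10 − 2) / 2 = 0.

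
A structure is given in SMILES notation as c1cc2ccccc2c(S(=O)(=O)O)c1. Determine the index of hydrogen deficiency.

7

Atom tally by fragment:
  naphthalene ring system core → C:10 H:8
  (− 1 ring H displaced by substituents)
  + SO3H → S:1 O:3 H:1
Element totals:
  C: 10
  H: 8
  O: 3
  S: 1
Molecular formula: C10H8O3S.
DoU = (2C + 2 + N − H − X) / 2 = (2·10 + 2 + 0 − 8 − 0) / 2 = 7.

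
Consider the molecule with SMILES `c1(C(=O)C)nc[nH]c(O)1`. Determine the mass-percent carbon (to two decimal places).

47.62%

Atom tally by fragment:
  imidazole ring core → C:3 H:4 N:2
  (− 2 ring H displaced by substituents)
  + COCH3 → C:2 H:3 O:1
  + OH → O:1 H:1
Element totals:
  C: 5
  H: 6
  N: 2
  O: 2
Molecular formula: C5H6N2O2.
Molar mass = 126.115 g/mol.
Mass from C: 5 × 12.011 = 60.055 g/mol.
%C = 60.055 / 126.115 × 100 = 47.62%.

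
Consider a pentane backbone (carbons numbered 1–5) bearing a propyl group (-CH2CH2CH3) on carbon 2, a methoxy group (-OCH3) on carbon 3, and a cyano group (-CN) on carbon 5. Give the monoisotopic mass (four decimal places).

169.1467

Atom tally by fragment:
  CH3 → C:1 H:3
  CH(CH2CH2CH3) → C:4 H:8
  CH(OCH3) → C:2 H:4 O:1
  CH2 → C:1 H:2
  CH2CN → C:2 H:2 N:1
Element totals:
  C: 10
  H: 19
  N: 1
  O: 1
Molecular formula: C10H19NO.
  M = 10(12.0) + 19(1.007825) + 14.003074 + 15.994915
    = 120.000000 + 19.148675 + 14.003074 + 15.994915 = 169.146664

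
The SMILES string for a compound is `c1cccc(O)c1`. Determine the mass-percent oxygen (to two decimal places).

17.00%

Atom tally by fragment:
  benzene ring core → C:6 H:6
  (− 1 ring H displaced by substituents)
  + OH → O:1 H:1
Element totals:
  C: 6
  H: 6
  O: 1
Molecular formula: C6H6O.
Molar mass = 94.113 g/mol.
Mass from O: 1 × 15.999 = 15.999 g/mol.
%O = 15.999 / 94.113 × 100 = 17.00%.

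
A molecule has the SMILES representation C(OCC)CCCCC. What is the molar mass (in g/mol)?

Atom tally by fragment:
  C2H5OCH2 → C:3 H:7 O:1
  CH2 → C:1 H:2
  CH2 → C:1 H:2
  CH2 → C:1 H:2
  CH2 → C:1 H:2
  CH3 → C:1 H:3
Element totals:
  C: 8
  H: 18
  O: 1
Molecular formula: C8H18O.
  M = 8(12.011) + 18(1.008) + 15.999
    = 96.088 + 18.144 + 15.999 = 130.231

130.23 g/mol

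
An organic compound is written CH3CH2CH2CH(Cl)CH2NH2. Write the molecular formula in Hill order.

Element totals:
  C: 5
  H: 12
  Cl: 1
  N: 1

C5H12ClN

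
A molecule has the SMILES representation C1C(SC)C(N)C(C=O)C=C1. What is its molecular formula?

Atom tally by fragment:
  cyclohexene ring core → C:6 H:10
  (− 3 ring H displaced by substituents)
  + SCH3 → C:1 H:3 S:1
  + NH2 → N:1 H:2
  + CHO → C:1 H:1 O:1
Element totals:
  C: 8
  H: 13
  N: 1
  O: 1
  S: 1

C8H13NOS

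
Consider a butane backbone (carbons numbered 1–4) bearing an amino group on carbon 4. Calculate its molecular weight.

73.14 g/mol

Atom tally by fragment:
  CH3 → C:1 H:3
  CH2 → C:1 H:2
  CH2 → C:1 H:2
  CH2NH2 → C:1 H:4 N:1
Element totals:
  C: 4
  H: 11
  N: 1
Molecular formula: C4H11N.
  M = 4(12.011) + 11(1.008) + 14.007
    = 48.044 + 11.088 + 14.007 = 73.139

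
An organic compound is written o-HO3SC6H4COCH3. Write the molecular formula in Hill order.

Element totals:
  C: 8
  H: 8
  O: 4
  S: 1

C8H8O4S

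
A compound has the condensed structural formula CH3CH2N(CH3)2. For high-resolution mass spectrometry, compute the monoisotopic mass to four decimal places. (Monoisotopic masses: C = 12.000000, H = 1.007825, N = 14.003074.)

73.0891

Atom tally by fragment:
  CH3 → C:1 H:3
  CH2N(CH3)2 → C:3 H:8 N:1
Element totals:
  C: 4
  H: 11
  N: 1
Molecular formula: C4H11N.
  M = 4(12.0) + 11(1.007825) + 14.003074
    = 48.000000 + 11.086075 + 14.003074 = 73.089149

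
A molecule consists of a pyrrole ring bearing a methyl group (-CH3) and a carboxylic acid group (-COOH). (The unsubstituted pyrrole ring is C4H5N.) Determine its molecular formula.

C6H7NO2

Atom tally by fragment:
  pyrrole ring core → C:4 H:5 N:1
  (− 2 ring H displaced by substituents)
  + CH3 → C:1 H:3
  + COOH → C:1 H:1 O:2
Element totals:
  C: 6
  H: 7
  N: 1
  O: 2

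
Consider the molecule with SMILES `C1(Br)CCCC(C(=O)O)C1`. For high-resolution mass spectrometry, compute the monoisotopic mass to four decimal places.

205.9942

Atom tally by fragment:
  cyclohexane ring core → C:6 H:12
  (− 2 ring H displaced by substituents)
  + Br → Br:1
  + COOH → C:1 H:1 O:2
Element totals:
  C: 7
  H: 11
  Br: 1
  O: 2
Molecular formula: C7H11BrO2.
  M = 7(12.0) + 11(1.007825) + 78.918338 + 2(15.994915)
    = 84.000000 + 11.086075 + 78.918338 + 31.989830 = 205.994243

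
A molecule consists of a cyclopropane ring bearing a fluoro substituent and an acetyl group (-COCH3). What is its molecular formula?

C5H7FO

Atom tally by fragment:
  cyclopropane ring core → C:3 H:6
  (− 2 ring H displaced by substituents)
  + F → F:1
  + COCH3 → C:2 H:3 O:1
Element totals:
  C: 5
  H: 7
  F: 1
  O: 1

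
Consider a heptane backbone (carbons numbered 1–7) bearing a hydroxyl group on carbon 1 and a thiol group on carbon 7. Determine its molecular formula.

Atom tally by fragment:
  HOCH2 → C:1 H:3 O:1
  CH2 → C:1 H:2
  CH2 → C:1 H:2
  CH2 → C:1 H:2
  CH2 → C:1 H:2
  CH2 → C:1 H:2
  CH2SH → C:1 H:3 S:1
Element totals:
  C: 7
  H: 16
  O: 1
  S: 1

C7H16OS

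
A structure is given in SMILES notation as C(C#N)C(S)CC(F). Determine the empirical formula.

Atom tally by fragment:
  NCCH2 → C:2 H:2 N:1
  CH(SH) → C:1 H:2 S:1
  CH2 → C:1 H:2
  CH2F → C:1 H:2 F:1
Element totals:
  C: 5
  H: 8
  F: 1
  N: 1
  S: 1
Molecular formula: C5H8FNS.
gcd of subscripts (5, 1, 8, 1, 1) = 1, so the empirical formula equals the molecular formula.

C5H8FNS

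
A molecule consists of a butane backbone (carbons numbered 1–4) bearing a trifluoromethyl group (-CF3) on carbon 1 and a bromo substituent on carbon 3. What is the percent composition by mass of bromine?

38.97%

Atom tally by fragment:
  F3CCH2 → C:2 H:2 F:3
  CH2 → C:1 H:2
  CH(Br) → C:1 H:1 Br:1
  CH3 → C:1 H:3
Element totals:
  C: 5
  H: 8
  Br: 1
  F: 3
Molecular formula: C5H8BrF3.
Molar mass = 205.017 g/mol.
Mass from Br: 1 × 79.904 = 79.904 g/mol.
%Br = 79.904 / 205.017 × 100 = 38.97%.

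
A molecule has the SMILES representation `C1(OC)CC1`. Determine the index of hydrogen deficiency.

Atom tally by fragment:
  cyclopropane ring core → C:3 H:6
  (− 1 ring H displaced by substituents)
  + OCH3 → C:1 H:3 O:1
Element totals:
  C: 4
  H: 8
  O: 1
Molecular formula: C4H8O.
DoU = (2C + 2 + N − H − X) / 2 = (2·4 + 2 + 0 − 8 − 0) / 2 = 1.

1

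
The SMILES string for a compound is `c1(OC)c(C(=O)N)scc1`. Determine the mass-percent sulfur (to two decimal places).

Atom tally by fragment:
  thiophene ring core → C:4 H:4 S:1
  (− 2 ring H displaced by substituents)
  + OCH3 → C:1 H:3 O:1
  + CONH2 → C:1 H:2 O:1 N:1
Element totals:
  C: 6
  H: 7
  N: 1
  O: 2
  S: 1
Molecular formula: C6H7NO2S.
Molar mass = 157.187 g/mol.
Mass from S: 1 × 32.06 = 32.060 g/mol.
%S = 32.060 / 157.187 × 100 = 20.40%.

20.40%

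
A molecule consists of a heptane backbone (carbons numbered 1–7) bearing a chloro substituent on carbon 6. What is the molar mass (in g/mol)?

134.65 g/mol

Atom tally by fragment:
  CH3 → C:1 H:3
  CH2 → C:1 H:2
  CH2 → C:1 H:2
  CH2 → C:1 H:2
  CH2 → C:1 H:2
  CH(Cl) → C:1 H:1 Cl:1
  CH3 → C:1 H:3
Element totals:
  C: 7
  H: 15
  Cl: 1
Molecular formula: C7H15Cl.
  M = 7(12.011) + 15(1.008) + 35.45
    = 84.077 + 15.120 + 35.450 = 134.647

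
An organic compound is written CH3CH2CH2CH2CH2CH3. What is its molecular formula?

C6H14

Atom tally by fragment:
  CH3 → C:1 H:3
  CH2 → C:1 H:2
  CH2 → C:1 H:2
  CH2 → C:1 H:2
  CH2 → C:1 H:2
  CH3 → C:1 H:3
Element totals:
  C: 6
  H: 14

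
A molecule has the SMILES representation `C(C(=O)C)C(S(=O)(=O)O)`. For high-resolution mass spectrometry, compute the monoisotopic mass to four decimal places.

Atom tally by fragment:
  CH3COCH2 → C:3 H:5 O:1
  CH2SO3H → C:1 H:3 S:1 O:3
Element totals:
  C: 4
  H: 8
  O: 4
  S: 1
Molecular formula: C4H8O4S.
  M = 4(12.0) + 8(1.007825) + 4(15.994915) + 31.972071
    = 48.000000 + 8.062600 + 63.979660 + 31.972071 = 152.014331

152.0143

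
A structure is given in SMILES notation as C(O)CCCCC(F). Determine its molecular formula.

Atom tally by fragment:
  HOCH2 → C:1 H:3 O:1
  CH2 → C:1 H:2
  CH2 → C:1 H:2
  CH2 → C:1 H:2
  CH2 → C:1 H:2
  CH2F → C:1 H:2 F:1
Element totals:
  C: 6
  H: 13
  F: 1
  O: 1

C6H13FO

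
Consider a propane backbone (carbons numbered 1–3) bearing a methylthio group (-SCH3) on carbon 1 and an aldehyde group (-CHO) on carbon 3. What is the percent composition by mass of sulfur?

Atom tally by fragment:
  CH3SCH2 → C:2 H:5 S:1
  CH2 → C:1 H:2
  CH2CHO → C:2 H:3 O:1
Element totals:
  C: 5
  H: 10
  O: 1
  S: 1
Molecular formula: C5H10OS.
Molar mass = 118.194 g/mol.
Mass from S: 1 × 32.06 = 32.060 g/mol.
%S = 32.060 / 118.194 × 100 = 27.12%.

27.12%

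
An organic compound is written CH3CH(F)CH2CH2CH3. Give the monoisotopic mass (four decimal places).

90.0845

Atom tally by fragment:
  CH3 → C:1 H:3
  CH(F) → C:1 H:1 F:1
  CH2 → C:1 H:2
  CH2 → C:1 H:2
  CH3 → C:1 H:3
Element totals:
  C: 5
  H: 11
  F: 1
Molecular formula: C5H11F.
  M = 5(12.0) + 11(1.007825) + 18.998403
    = 60.000000 + 11.086075 + 18.998403 = 90.084478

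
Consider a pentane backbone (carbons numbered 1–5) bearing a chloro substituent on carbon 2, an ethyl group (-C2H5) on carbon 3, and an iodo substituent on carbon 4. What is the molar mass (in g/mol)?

Atom tally by fragment:
  CH3 → C:1 H:3
  CH(Cl) → C:1 H:1 Cl:1
  CH(C2H5) → C:3 H:6
  CH(I) → C:1 H:1 I:1
  CH3 → C:1 H:3
Element totals:
  C: 7
  H: 14
  Cl: 1
  I: 1
Molecular formula: C7H14ClI.
  M = 7(12.011) + 14(1.008) + 35.45 + 126.904
    = 84.077 + 14.112 + 35.450 + 126.904 = 260.543

260.54 g/mol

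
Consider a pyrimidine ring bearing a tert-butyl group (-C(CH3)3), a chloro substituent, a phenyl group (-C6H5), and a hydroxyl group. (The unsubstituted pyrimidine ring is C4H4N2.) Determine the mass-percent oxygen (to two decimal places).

6.09%

Atom tally by fragment:
  pyrimidine ring core → C:4 H:4 N:2
  (− 4 ring H displaced by substituents)
  + C(CH3)3 → C:4 H:9
  + Cl → Cl:1
  + C6H5 → C:6 H:5
  + OH → O:1 H:1
Element totals:
  C: 14
  H: 15
  Cl: 1
  N: 2
  O: 1
Molecular formula: C14H15ClN2O.
Molar mass = 262.737 g/mol.
Mass from O: 1 × 15.999 = 15.999 g/mol.
%O = 15.999 / 262.737 × 100 = 6.09%.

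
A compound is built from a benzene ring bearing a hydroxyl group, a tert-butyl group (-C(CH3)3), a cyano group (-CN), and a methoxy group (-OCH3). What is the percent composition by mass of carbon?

Atom tally by fragment:
  benzene ring core → C:6 H:6
  (− 4 ring H displaced by substituents)
  + OH → O:1 H:1
  + C(CH3)3 → C:4 H:9
  + CN → C:1 N:1
  + OCH3 → C:1 H:3 O:1
Element totals:
  C: 12
  H: 15
  N: 1
  O: 2
Molecular formula: C12H15NO2.
Molar mass = 205.257 g/mol.
Mass from C: 12 × 12.011 = 144.132 g/mol.
%C = 144.132 / 205.257 × 100 = 70.22%.

70.22%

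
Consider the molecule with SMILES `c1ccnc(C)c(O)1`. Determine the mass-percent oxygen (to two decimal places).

14.66%

Atom tally by fragment:
  pyridine ring core → C:5 H:5 N:1
  (− 2 ring H displaced by substituents)
  + CH3 → C:1 H:3
  + OH → O:1 H:1
Element totals:
  C: 6
  H: 7
  N: 1
  O: 1
Molecular formula: C6H7NO.
Molar mass = 109.128 g/mol.
Mass from O: 1 × 15.999 = 15.999 g/mol.
%O = 15.999 / 109.128 × 100 = 14.66%.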